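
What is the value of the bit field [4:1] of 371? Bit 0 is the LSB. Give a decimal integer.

v = 0101110011
Shift right by 1: 010111001
Mask low 4 bits: 1001 = 9

9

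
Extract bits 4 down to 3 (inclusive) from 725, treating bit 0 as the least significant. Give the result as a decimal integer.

2

v = 1011010101
Shift right by 3: 1011010
Mask low 2 bits: 10 = 2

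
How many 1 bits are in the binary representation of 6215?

6215 = 1100001000111
Count the 1s: 1 + 1 + 1 + 1 + 1 + 1 = 6

6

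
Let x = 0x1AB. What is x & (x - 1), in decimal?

426

x = 110101011 = 427
x - 1 = 110101010
AND   = 110101010 = 426
(x & (x - 1) clears the lowest set bit of x.)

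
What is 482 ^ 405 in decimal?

119

482 = 111100010
405 = 110010101
XOR → 001110111 = 119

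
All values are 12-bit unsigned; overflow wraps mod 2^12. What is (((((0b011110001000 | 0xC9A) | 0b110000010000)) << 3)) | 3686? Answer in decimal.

0b011110001000 = 011110001000
0xC9A = 110010011010
→ | → 111110011010 = 3994
0b110000010000 = 110000010000
→ | → 111110011010 = 3994
→ << 3 (mod 2^12) → 110011010000 = 3280
3686 = 111001100110
→ | → 111011110110 = 3830

3830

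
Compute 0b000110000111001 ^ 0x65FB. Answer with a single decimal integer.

27074

a = 000110000111001
0x65FB = 110010111111011
XOR → 110100111000010 = 27074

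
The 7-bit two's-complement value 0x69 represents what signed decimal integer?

pattern = 1101001 (MSB is 1 ⇒ negative)
Invert: 0010110, add 1 → 0010111 = 23, so the value is -23.
(Equivalently: 105 - 2^7 = 105 - 128 = -23.)

-23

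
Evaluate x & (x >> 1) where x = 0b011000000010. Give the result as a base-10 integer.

x = 11000000010 = 1538
x>>1 = 01100000001
AND  = 01000000000 = 512
(x & (x >> 1) has a 1 wherever x has two consecutive 1 bits.)

512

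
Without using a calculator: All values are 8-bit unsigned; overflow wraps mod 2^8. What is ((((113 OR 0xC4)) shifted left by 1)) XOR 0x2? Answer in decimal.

113 = 01110001
0xC4 = 11000100
→ OR → 11110101 = 245
→ shifted left by 1 (mod 2^8) → 11101010 = 234
0x2 = 00000010
→ XOR → 11101000 = 232

232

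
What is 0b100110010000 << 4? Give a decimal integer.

x = 0000100110010000
shift left by 4 → 1001100100000000 = 39168
(equivalently, 2448 × 2^4 = 2448 × 16)

39168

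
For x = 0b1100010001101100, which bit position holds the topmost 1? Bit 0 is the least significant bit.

15

0b1100010001101100 = 1100010001101100
The topmost 1 is at position 15 (since 2^15 = 32768 ≤ 50284 < 65536).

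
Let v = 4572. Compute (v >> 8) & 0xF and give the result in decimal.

1

v = 1000111011100
Shift right by 8: 10001
Mask low 4 bits: 0001 = 1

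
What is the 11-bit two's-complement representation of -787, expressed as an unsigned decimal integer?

1261

787 in 11 bits: 01100010011
Invert: 10011101100
Add 1:  10011101101 = 1261
(Check: 2^11 - 787 = 2048 - 787 = 1261.)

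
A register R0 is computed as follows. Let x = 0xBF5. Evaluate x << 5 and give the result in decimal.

97952

0xBF5 = 00000101111110101
shift left by 5 → 10111111010100000 = 97952
(equivalently, 3061 × 2^5 = 3061 × 32)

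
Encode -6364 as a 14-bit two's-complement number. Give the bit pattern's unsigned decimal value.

10020

6364 in 14 bits: 01100011011100
Invert: 10011100100011
Add 1:  10011100100100 = 10020
(Check: 2^14 - 6364 = 16384 - 6364 = 10020.)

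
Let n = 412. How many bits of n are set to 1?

412 = 110011100
Count the 1s: 1 + 1 + 1 + 1 + 1 = 5

5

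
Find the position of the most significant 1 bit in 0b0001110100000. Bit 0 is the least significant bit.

9

0b0001110100000 = 1110100000
The topmost 1 is at position 9 (since 2^9 = 512 ≤ 928 < 1024).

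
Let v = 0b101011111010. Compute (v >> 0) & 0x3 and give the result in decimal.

2

v = 101011111010
Shift right by 0: 101011111010
Mask low 2 bits: 10 = 2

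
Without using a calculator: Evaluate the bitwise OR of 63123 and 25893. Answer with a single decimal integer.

63415

63123 = 1111011010010011
25893 = 0110010100100101
 OR → 1111011110110111 = 63415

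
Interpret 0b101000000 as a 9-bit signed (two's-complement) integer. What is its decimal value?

pattern = 101000000 (MSB is 1 ⇒ negative)
Invert: 010111111, add 1 → 011000000 = 192, so the value is -192.
(Equivalently: 320 - 2^9 = 320 - 512 = -192.)

-192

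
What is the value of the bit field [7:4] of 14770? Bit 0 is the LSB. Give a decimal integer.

v = 011100110110010
Shift right by 4: 01110011011
Mask low 4 bits: 1011 = 11

11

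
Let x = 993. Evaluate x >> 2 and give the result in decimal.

248

993 = 1111100001
shift right by 2 → 0011111000 = 248
(equivalently, floor(993 / 4))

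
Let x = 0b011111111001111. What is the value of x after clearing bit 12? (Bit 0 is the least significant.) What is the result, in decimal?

x = 011111111001111
bit 12 is currently 1; clear it via x & ~(1 << 12) = x & ~4096
→ 010111111001111 = 12239

12239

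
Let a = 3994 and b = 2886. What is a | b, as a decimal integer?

4062

3994 = 111110011010
2886 = 101101000110
 OR → 111111011110 = 4062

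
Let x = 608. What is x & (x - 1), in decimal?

576

x = 1001100000 = 608
x - 1 = 1001011111
AND   = 1001000000 = 576
(x & (x - 1) clears the lowest set bit of x.)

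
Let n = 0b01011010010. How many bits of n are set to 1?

5

n = 1011010010
Count the 1s: 1 + 1 + 1 + 1 + 1 = 5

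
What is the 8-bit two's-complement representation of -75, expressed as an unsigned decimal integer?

181

75 in 8 bits: 01001011
Invert: 10110100
Add 1:  10110101 = 181
(Check: 2^8 - 75 = 256 - 75 = 181.)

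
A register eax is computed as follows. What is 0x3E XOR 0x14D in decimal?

371

0x3E = 000111110
0x14D = 101001101
XOR → 101110011 = 371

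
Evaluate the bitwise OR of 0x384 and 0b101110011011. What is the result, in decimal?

0x384 = 001110000100
b = 101110011011
 OR → 101110011111 = 2975

2975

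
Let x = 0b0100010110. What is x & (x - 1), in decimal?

x = 100010110 = 278
x - 1 = 100010101
AND   = 100010100 = 276
(x & (x - 1) clears the lowest set bit of x.)

276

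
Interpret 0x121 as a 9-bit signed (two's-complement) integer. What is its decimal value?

-223

pattern = 100100001 (MSB is 1 ⇒ negative)
Invert: 011011110, add 1 → 011011111 = 223, so the value is -223.
(Equivalently: 289 - 2^9 = 289 - 512 = -223.)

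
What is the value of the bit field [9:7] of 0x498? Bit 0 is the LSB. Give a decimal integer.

v = 10010011000
Shift right by 7: 1001
Mask low 3 bits: 001 = 1

1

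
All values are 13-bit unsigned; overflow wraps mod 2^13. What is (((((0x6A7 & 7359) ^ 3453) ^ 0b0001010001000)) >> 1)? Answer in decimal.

1449

0x6A7 = 0011010100111
7359 = 1110010111111
→ & → 0010010100111 = 1191
3453 = 0110101111101
→ ^ → 0100111011010 = 2522
0b0001010001000 = 0001010001000
→ ^ → 0101101010010 = 2898
→ >> 1 → 0010110101001 = 1449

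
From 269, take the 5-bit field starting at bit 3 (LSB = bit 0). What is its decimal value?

v = 000100001101
Shift right by 3: 000100001
Mask low 5 bits: 00001 = 1

1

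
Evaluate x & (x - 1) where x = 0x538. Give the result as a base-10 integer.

1328

x = 10100111000 = 1336
x - 1 = 10100110111
AND   = 10100110000 = 1328
(x & (x - 1) clears the lowest set bit of x.)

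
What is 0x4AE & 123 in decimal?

0x4AE = 10010101110
123 = 00001111011
AND → 00000101010 = 42

42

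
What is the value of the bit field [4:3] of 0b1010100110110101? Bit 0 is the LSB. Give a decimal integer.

v = 1010100110110101
Shift right by 3: 1010100110110
Mask low 2 bits: 10 = 2

2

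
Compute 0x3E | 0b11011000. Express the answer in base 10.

254

0x3E = 00111110
b = 11011000
 OR → 11111110 = 254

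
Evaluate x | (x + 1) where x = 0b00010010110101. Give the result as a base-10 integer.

x = 10010110101 = 1205
x + 1 = 10010110110
OR    = 10010110111 = 1207
(x | (x + 1) sets the lowest cleared bit.)

1207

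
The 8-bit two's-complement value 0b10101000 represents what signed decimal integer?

-88

pattern = 10101000 (MSB is 1 ⇒ negative)
Invert: 01010111, add 1 → 01011000 = 88, so the value is -88.
(Equivalently: 168 - 2^8 = 168 - 256 = -88.)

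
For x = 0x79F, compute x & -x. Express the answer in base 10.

x = 11110011111 = 1951
-x (two's complement) = …00001100001
AND   = 00000000001 = 1
(x & -x isolates the lowest set bit of x.)

1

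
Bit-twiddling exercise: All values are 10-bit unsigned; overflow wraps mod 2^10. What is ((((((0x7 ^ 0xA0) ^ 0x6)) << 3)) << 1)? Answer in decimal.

0x7 = 0000000111
0xA0 = 0010100000
→ ^ → 0010100111 = 167
0x6 = 0000000110
→ ^ → 0010100001 = 161
→ << 3 (mod 2^10) → 0100001000 = 264
→ << 1 (mod 2^10) → 1000010000 = 528

528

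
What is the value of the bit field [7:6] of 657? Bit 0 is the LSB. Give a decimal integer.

2

v = 01010010001
Shift right by 6: 01010
Mask low 2 bits: 10 = 2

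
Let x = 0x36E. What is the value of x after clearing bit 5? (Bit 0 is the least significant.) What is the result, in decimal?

x = 1101101110
bit 5 is currently 1; clear it via x & ~(1 << 5) = x & ~32
→ 1101001110 = 846

846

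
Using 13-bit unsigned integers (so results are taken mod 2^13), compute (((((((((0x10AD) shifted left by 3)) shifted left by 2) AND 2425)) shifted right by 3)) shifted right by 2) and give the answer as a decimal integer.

9

0x10AD = 1000010101101
→ shifted left by 3 (mod 2^13) → 0010101101000 = 1384
→ shifted left by 2 (mod 2^13) → 1010110100000 = 5536
2425 = 0100101111001
→ AND → 0000100100000 = 288
→ shifted right by 3 → 0000000100100 = 36
→ shifted right by 2 → 0000000001001 = 9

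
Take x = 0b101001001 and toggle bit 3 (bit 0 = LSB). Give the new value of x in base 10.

x = 101001001
bit 3 is currently 1; toggle it via x ^ (1 << 3) = x ^ 8
→ 101000001 = 321

321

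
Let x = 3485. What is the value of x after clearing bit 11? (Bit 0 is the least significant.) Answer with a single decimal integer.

x = 110110011101
bit 11 is currently 1; clear it via x & ~(1 << 11) = x & ~2048
→ 010110011101 = 1437

1437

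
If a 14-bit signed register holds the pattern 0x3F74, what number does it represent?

pattern = 11111101110100 (MSB is 1 ⇒ negative)
Invert: 00000010001011, add 1 → 00000010001100 = 140, so the value is -140.
(Equivalently: 16244 - 2^14 = 16244 - 16384 = -140.)

-140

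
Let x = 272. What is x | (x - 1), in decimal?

287

x = 100010000 = 272
x - 1 = 100001111
OR    = 100011111 = 287
(x | (x - 1) sets all bits below the lowest set bit.)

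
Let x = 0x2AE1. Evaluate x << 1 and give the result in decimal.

0x2AE1 = 010101011100001
shift left by 1 → 101010111000010 = 21954
(equivalently, 10977 × 2^1 = 10977 × 2)

21954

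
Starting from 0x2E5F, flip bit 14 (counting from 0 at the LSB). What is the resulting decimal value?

x = 010111001011111
bit 14 is currently 0; toggle it via x ^ (1 << 14) = x ^ 16384
→ 110111001011111 = 28255

28255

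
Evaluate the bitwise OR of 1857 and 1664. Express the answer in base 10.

1985

1857 = 11101000001
1664 = 11010000000
 OR → 11111000001 = 1985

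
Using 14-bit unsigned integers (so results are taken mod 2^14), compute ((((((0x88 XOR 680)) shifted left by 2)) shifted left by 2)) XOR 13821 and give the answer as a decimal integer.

6141

0x88 = 00000010001000
680 = 00001010101000
→ XOR → 00001000100000 = 544
→ shifted left by 2 (mod 2^14) → 00100010000000 = 2176
→ shifted left by 2 (mod 2^14) → 10001000000000 = 8704
13821 = 11010111111101
→ XOR → 01011111111101 = 6141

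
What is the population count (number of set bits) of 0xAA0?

0xAA0 = 101010100000
Count the 1s: 1 + 1 + 1 + 1 = 4

4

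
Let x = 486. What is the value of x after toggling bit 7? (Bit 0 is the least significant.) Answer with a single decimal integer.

358

x = 00111100110
bit 7 is currently 1; toggle it via x ^ (1 << 7) = x ^ 128
→ 00101100110 = 358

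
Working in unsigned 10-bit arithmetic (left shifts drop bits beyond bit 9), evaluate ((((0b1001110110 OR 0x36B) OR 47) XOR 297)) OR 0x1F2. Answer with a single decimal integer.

0b1001110110 = 1001110110
0x36B = 1101101011
→ OR → 1101111111 = 895
47 = 0000101111
→ OR → 1101111111 = 895
297 = 0100101001
→ XOR → 1001010110 = 598
0x1F2 = 0111110010
→ OR → 1111110110 = 1014

1014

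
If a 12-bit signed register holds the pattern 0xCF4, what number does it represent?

-780

pattern = 110011110100 (MSB is 1 ⇒ negative)
Invert: 001100001011, add 1 → 001100001100 = 780, so the value is -780.
(Equivalently: 3316 - 2^12 = 3316 - 4096 = -780.)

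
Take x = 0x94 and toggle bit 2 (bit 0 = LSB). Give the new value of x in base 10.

x = 10010100
bit 2 is currently 1; toggle it via x ^ (1 << 2) = x ^ 4
→ 10010000 = 144

144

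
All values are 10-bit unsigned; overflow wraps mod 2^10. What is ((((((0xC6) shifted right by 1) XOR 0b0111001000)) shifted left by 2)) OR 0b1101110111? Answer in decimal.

0xC6 = 0011000110
→ shifted right by 1 → 0001100011 = 99
0b0111001000 = 0111001000
→ XOR → 0110101011 = 427
→ shifted left by 2 (mod 2^10) → 1010101100 = 684
0b1101110111 = 1101110111
→ OR → 1111111111 = 1023

1023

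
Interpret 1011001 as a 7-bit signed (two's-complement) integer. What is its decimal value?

pattern = 1011001 (MSB is 1 ⇒ negative)
Invert: 0100110, add 1 → 0100111 = 39, so the value is -39.
(Equivalently: 89 - 2^7 = 89 - 128 = -39.)

-39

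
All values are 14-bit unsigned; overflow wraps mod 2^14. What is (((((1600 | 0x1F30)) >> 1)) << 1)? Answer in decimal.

1600 = 00011001000000
0x1F30 = 01111100110000
→ | → 01111101110000 = 8048
→ >> 1 → 00111110111000 = 4024
→ << 1 (mod 2^14) → 01111101110000 = 8048

8048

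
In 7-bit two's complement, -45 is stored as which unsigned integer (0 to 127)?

83

45 in 7 bits: 0101101
Invert: 1010010
Add 1:  1010011 = 83
(Check: 2^7 - 45 = 128 - 45 = 83.)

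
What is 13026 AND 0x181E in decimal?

13026 = 11001011100010
0x181E = 01100000011110
AND → 01000000000010 = 4098

4098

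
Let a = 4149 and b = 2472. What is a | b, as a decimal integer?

4149 = 1000000110101
2472 = 0100110101000
 OR → 1100110111101 = 6589

6589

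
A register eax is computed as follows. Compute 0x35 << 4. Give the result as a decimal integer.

848

0x35 = 0000110101
shift left by 4 → 1101010000 = 848
(equivalently, 53 × 2^4 = 53 × 16)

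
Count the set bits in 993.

993 = 1111100001
Count the 1s: 1 + 1 + 1 + 1 + 1 + 1 = 6

6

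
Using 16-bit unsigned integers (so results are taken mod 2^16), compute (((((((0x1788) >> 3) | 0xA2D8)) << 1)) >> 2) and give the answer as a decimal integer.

4476

0x1788 = 0001011110001000
→ >> 3 → 0000001011110001 = 753
0xA2D8 = 1010001011011000
→ | → 1010001011111001 = 41721
→ << 1 (mod 2^16) → 0100010111110010 = 17906
→ >> 2 → 0001000101111100 = 4476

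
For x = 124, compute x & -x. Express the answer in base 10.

x = 1111100 = 124
-x (two's complement) = …0000100
AND   = 0000100 = 4
(x & -x isolates the lowest set bit of x.)

4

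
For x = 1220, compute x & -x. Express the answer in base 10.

4

x = 10011000100 = 1220
-x (two's complement) = …01100111100
AND   = 00000000100 = 4
(x & -x isolates the lowest set bit of x.)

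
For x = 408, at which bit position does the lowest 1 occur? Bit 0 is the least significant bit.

408 = 110011000
Trailing zeros: 3, so the lowest set bit is bit 3 (value 8).

3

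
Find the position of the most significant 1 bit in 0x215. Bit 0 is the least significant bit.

0x215 = 1000010101
The topmost 1 is at position 9 (since 2^9 = 512 ≤ 533 < 1024).

9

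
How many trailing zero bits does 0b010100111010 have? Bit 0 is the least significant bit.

1

0b010100111010 = 10100111010
Trailing zeros: 1, so the lowest set bit is bit 1 (value 2).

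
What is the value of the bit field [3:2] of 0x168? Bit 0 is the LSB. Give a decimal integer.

2

v = 0000101101000
Shift right by 2: 00001011010
Mask low 2 bits: 10 = 2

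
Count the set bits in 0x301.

3

0x301 = 1100000001
Count the 1s: 1 + 1 + 1 = 3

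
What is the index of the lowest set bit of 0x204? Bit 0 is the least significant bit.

2

0x204 = 1000000100
Trailing zeros: 2, so the lowest set bit is bit 2 (value 4).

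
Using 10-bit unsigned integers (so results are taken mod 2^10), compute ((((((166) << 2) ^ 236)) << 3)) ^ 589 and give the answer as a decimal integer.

166 = 0010100110
→ << 2 (mod 2^10) → 1010011000 = 664
236 = 0011101100
→ ^ → 1001110100 = 628
→ << 3 (mod 2^10) → 1110100000 = 928
589 = 1001001101
→ ^ → 0111101101 = 493

493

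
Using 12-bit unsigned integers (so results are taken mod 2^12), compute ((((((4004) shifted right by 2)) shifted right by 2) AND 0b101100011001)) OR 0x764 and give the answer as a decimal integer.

4004 = 111110100100
→ shifted right by 2 → 001111101001 = 1001
→ shifted right by 2 → 000011111010 = 250
0b101100011001 = 101100011001
→ AND → 000000011000 = 24
0x764 = 011101100100
→ OR → 011101111100 = 1916

1916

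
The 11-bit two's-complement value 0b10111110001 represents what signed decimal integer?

pattern = 10111110001 (MSB is 1 ⇒ negative)
Invert: 01000001110, add 1 → 01000001111 = 527, so the value is -527.
(Equivalently: 1521 - 2^11 = 1521 - 2048 = -527.)

-527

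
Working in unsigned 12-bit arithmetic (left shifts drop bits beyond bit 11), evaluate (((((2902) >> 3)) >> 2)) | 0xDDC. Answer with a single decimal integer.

2902 = 101101010110
→ >> 3 → 000101101010 = 362
→ >> 2 → 000001011010 = 90
0xDDC = 110111011100
→ | → 110111011110 = 3550

3550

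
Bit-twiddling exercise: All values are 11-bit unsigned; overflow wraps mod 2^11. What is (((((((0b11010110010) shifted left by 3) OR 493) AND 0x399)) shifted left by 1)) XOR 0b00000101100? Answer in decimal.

798

0b11010110010 = 11010110010
→ shifted left by 3 (mod 2^11) → 10110010000 = 1424
493 = 00111101101
→ OR → 10111111101 = 1533
0x399 = 01110011001
→ AND → 00110011001 = 409
→ shifted left by 1 (mod 2^11) → 01100110010 = 818
0b00000101100 = 00000101100
→ XOR → 01100011110 = 798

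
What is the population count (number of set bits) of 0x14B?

5

0x14B = 101001011
Count the 1s: 1 + 1 + 1 + 1 + 1 = 5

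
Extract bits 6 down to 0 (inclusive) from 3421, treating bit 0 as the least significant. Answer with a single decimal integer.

93

v = 110101011101
Shift right by 0: 110101011101
Mask low 7 bits: 1011101 = 93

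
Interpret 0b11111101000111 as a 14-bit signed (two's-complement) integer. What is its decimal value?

-185

pattern = 11111101000111 (MSB is 1 ⇒ negative)
Invert: 00000010111000, add 1 → 00000010111001 = 185, so the value is -185.
(Equivalently: 16199 - 2^14 = 16199 - 16384 = -185.)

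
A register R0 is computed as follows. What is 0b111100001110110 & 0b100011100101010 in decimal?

16418

a = 111100001110110
b = 100011100101010
AND → 100000000100010 = 16418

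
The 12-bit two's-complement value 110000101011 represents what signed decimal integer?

-981

pattern = 110000101011 (MSB is 1 ⇒ negative)
Invert: 001111010100, add 1 → 001111010101 = 981, so the value is -981.
(Equivalently: 3115 - 2^12 = 3115 - 4096 = -981.)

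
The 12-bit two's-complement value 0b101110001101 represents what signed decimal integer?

pattern = 101110001101 (MSB is 1 ⇒ negative)
Invert: 010001110010, add 1 → 010001110011 = 1139, so the value is -1139.
(Equivalently: 2957 - 2^12 = 2957 - 4096 = -1139.)

-1139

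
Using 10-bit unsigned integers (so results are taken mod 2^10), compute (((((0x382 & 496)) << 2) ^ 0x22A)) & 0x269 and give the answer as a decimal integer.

40

0x382 = 1110000010
496 = 0111110000
→ & → 0110000000 = 384
→ << 2 (mod 2^10) → 1000000000 = 512
0x22A = 1000101010
→ ^ → 0000101010 = 42
0x269 = 1001101001
→ & → 0000101000 = 40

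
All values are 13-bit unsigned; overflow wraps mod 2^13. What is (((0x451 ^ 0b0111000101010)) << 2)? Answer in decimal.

0x451 = 0010001010001
0b0111000101010 = 0111000101010
→ ^ → 0101001111011 = 2683
→ << 2 (mod 2^13) → 0100111101100 = 2540

2540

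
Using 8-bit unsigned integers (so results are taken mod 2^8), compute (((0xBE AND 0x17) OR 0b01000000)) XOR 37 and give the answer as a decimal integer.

0xBE = 10111110
0x17 = 00010111
→ AND → 00010110 = 22
0b01000000 = 01000000
→ OR → 01010110 = 86
37 = 00100101
→ XOR → 01110011 = 115

115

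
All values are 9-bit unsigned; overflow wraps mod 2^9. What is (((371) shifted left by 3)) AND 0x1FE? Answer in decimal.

408

371 = 101110011
→ shifted left by 3 (mod 2^9) → 110011000 = 408
0x1FE = 111111110
→ AND → 110011000 = 408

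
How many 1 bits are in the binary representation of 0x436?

0x436 = 10000110110
Count the 1s: 1 + 1 + 1 + 1 + 1 = 5

5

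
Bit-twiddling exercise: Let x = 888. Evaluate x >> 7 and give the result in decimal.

888 = 1101111000
shift right by 7 → 0000000110 = 6
(equivalently, floor(888 / 128))

6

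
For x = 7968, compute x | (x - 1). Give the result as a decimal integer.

x = 1111100100000 = 7968
x - 1 = 1111100011111
OR    = 1111100111111 = 7999
(x | (x - 1) sets all bits below the lowest set bit.)

7999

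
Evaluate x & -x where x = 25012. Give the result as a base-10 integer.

x = 110000110110100 = 25012
-x (two's complement) = …001111001001100
AND   = 000000000000100 = 4
(x & -x isolates the lowest set bit of x.)

4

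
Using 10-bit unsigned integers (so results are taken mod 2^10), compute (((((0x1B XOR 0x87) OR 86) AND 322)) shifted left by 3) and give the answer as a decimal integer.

528

0x1B = 0000011011
0x87 = 0010000111
→ XOR → 0010011100 = 156
86 = 0001010110
→ OR → 0011011110 = 222
322 = 0101000010
→ AND → 0001000010 = 66
→ shifted left by 3 (mod 2^10) → 1000010000 = 528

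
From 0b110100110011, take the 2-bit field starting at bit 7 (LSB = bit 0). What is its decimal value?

v = 110100110011
Shift right by 7: 11010
Mask low 2 bits: 10 = 2

2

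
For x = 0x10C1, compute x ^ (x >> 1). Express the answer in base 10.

6305

x = 1000011000001 = 4289
x>>1 = 0100001100000
XOR  = 1100010100001 = 6305
(x ^ (x >> 1) gives the standard binary-reflected Gray code of x.)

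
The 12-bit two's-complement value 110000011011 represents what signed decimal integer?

pattern = 110000011011 (MSB is 1 ⇒ negative)
Invert: 001111100100, add 1 → 001111100101 = 997, so the value is -997.
(Equivalently: 3099 - 2^12 = 3099 - 4096 = -997.)

-997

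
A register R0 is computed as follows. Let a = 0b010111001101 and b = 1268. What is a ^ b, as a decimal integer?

313

a = 10111001101
1268 = 10011110100
XOR → 00100111001 = 313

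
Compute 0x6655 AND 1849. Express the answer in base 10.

1553

0x6655 = 110011001010101
1849 = 000011100111001
AND → 000011000010001 = 1553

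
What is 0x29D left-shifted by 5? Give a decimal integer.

21408

0x29D = 000001010011101
shift left by 5 → 101001110100000 = 21408
(equivalently, 669 × 2^5 = 669 × 32)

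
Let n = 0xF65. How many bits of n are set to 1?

8

0xF65 = 111101100101
Count the 1s: 1 + 1 + 1 + 1 + 1 + 1 + 1 + 1 = 8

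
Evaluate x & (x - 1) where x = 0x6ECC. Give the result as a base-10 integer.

28360

x = 110111011001100 = 28364
x - 1 = 110111011001011
AND   = 110111011001000 = 28360
(x & (x - 1) clears the lowest set bit of x.)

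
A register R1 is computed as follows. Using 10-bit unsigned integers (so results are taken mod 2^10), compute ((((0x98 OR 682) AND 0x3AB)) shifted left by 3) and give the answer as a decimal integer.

336

0x98 = 0010011000
682 = 1010101010
→ OR → 1010111010 = 698
0x3AB = 1110101011
→ AND → 1010101010 = 682
→ shifted left by 3 (mod 2^10) → 0101010000 = 336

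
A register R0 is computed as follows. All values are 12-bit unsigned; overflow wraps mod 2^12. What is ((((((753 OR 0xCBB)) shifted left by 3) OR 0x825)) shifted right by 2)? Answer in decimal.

1023

753 = 001011110001
0xCBB = 110010111011
→ OR → 111011111011 = 3835
→ shifted left by 3 (mod 2^12) → 011111011000 = 2008
0x825 = 100000100101
→ OR → 111111111101 = 4093
→ shifted right by 2 → 001111111111 = 1023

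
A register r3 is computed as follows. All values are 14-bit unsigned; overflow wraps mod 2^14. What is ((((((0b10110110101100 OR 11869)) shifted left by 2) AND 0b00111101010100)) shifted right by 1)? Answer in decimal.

1962

0b10110110101100 = 10110110101100
11869 = 10111001011101
→ OR → 10111111111101 = 12285
→ shifted left by 2 (mod 2^14) → 11111111110100 = 16372
0b00111101010100 = 00111101010100
→ AND → 00111101010100 = 3924
→ shifted right by 1 → 00011110101010 = 1962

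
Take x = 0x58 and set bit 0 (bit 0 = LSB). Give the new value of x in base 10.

x = 0001011000
bit 0 is currently 0; set it via x | (1 << 0) = x | 1
→ 0001011001 = 89

89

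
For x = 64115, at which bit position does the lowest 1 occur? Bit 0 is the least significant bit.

0

64115 = 1111101001110011
Trailing zeros: 0, so the lowest set bit is bit 0 (value 1).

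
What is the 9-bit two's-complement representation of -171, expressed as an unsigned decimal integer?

171 in 9 bits: 010101011
Invert: 101010100
Add 1:  101010101 = 341
(Check: 2^9 - 171 = 512 - 171 = 341.)

341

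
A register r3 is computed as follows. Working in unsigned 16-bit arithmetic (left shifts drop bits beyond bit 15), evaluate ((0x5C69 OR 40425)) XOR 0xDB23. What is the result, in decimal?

0x5C69 = 0101110001101001
40425 = 1001110111101001
→ OR → 1101110111101001 = 56809
0xDB23 = 1101101100100011
→ XOR → 0000011011001010 = 1738

1738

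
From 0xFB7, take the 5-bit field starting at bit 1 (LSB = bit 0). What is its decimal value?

v = 00111110110111
Shift right by 1: 0011111011011
Mask low 5 bits: 11011 = 27

27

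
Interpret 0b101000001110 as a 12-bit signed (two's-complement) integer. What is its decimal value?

pattern = 101000001110 (MSB is 1 ⇒ negative)
Invert: 010111110001, add 1 → 010111110010 = 1522, so the value is -1522.
(Equivalently: 2574 - 2^12 = 2574 - 4096 = -1522.)

-1522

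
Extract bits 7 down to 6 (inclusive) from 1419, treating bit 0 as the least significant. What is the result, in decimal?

v = 0010110001011
Shift right by 6: 0010110
Mask low 2 bits: 10 = 2

2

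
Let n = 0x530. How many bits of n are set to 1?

0x530 = 10100110000
Count the 1s: 1 + 1 + 1 + 1 = 4

4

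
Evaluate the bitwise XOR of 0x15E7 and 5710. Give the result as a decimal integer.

0x15E7 = 1010111100111
5710 = 1011001001110
XOR → 0001110101001 = 937

937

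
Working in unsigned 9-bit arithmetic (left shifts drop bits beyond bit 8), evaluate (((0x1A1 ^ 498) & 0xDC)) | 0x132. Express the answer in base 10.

0x1A1 = 110100001
498 = 111110010
→ ^ → 001010011 = 83
0xDC = 011011100
→ & → 001010000 = 80
0x132 = 100110010
→ | → 101110010 = 370

370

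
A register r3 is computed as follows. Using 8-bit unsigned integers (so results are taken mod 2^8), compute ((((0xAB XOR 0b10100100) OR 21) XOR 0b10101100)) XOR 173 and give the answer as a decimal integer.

30

0xAB = 10101011
0b10100100 = 10100100
→ XOR → 00001111 = 15
21 = 00010101
→ OR → 00011111 = 31
0b10101100 = 10101100
→ XOR → 10110011 = 179
173 = 10101101
→ XOR → 00011110 = 30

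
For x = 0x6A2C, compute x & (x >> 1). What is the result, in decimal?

x = 110101000101100 = 27180
x>>1 = 011010100010110
AND  = 010000000000100 = 8196
(x & (x >> 1) has a 1 wherever x has two consecutive 1 bits.)

8196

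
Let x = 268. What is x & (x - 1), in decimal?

264

x = 100001100 = 268
x - 1 = 100001011
AND   = 100001000 = 264
(x & (x - 1) clears the lowest set bit of x.)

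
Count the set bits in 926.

7

926 = 1110011110
Count the 1s: 1 + 1 + 1 + 1 + 1 + 1 + 1 = 7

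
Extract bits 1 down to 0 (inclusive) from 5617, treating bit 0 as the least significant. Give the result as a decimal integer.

1

v = 1010111110001
Shift right by 0: 1010111110001
Mask low 2 bits: 01 = 1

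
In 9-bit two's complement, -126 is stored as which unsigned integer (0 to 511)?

386

126 in 9 bits: 001111110
Invert: 110000001
Add 1:  110000010 = 386
(Check: 2^9 - 126 = 512 - 126 = 386.)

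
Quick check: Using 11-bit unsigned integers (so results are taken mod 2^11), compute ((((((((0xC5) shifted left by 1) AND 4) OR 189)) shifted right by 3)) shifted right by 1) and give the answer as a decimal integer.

11

0xC5 = 00011000101
→ shifted left by 1 (mod 2^11) → 00110001010 = 394
4 = 00000000100
→ AND → 00000000000 = 0
189 = 00010111101
→ OR → 00010111101 = 189
→ shifted right by 3 → 00000010111 = 23
→ shifted right by 1 → 00000001011 = 11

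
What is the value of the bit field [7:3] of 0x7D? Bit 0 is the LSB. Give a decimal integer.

15

v = 0001111101
Shift right by 3: 0001111
Mask low 5 bits: 01111 = 15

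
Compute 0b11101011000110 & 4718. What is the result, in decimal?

4678

a = 11101011000110
4718 = 01001001101110
AND → 01001001000110 = 4678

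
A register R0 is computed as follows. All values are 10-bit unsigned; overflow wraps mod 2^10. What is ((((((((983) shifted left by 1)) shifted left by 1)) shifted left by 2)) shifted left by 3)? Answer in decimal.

983 = 1111010111
→ shifted left by 1 (mod 2^10) → 1110101110 = 942
→ shifted left by 1 (mod 2^10) → 1101011100 = 860
→ shifted left by 2 (mod 2^10) → 0101110000 = 368
→ shifted left by 3 (mod 2^10) → 1110000000 = 896

896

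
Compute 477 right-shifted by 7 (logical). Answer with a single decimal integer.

3

477 = 111011101
shift right by 7 → 000000011 = 3
(equivalently, floor(477 / 128))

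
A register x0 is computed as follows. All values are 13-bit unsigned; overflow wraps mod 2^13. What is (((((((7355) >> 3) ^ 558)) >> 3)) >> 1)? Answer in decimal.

27

7355 = 1110010111011
→ >> 3 → 0001110010111 = 919
558 = 0001000101110
→ ^ → 0000110111001 = 441
→ >> 3 → 0000000110111 = 55
→ >> 1 → 0000000011011 = 27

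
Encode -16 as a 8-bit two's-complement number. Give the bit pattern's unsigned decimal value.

16 in 8 bits: 00010000
Invert: 11101111
Add 1:  11110000 = 240
(Check: 2^8 - 16 = 256 - 16 = 240.)

240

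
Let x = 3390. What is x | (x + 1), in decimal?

x = 110100111110 = 3390
x + 1 = 110100111111
OR    = 110100111111 = 3391
(x | (x + 1) sets the lowest cleared bit.)

3391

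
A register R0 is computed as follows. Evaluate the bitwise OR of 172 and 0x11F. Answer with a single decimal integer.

172 = 010101100
0x11F = 100011111
 OR → 110111111 = 447

447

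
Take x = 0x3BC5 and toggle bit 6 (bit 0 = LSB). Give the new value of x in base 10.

x = 11101111000101
bit 6 is currently 1; toggle it via x ^ (1 << 6) = x ^ 64
→ 11101110000101 = 15237

15237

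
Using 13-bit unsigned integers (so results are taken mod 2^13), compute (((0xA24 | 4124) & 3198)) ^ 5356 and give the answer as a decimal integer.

0xA24 = 0101000100100
4124 = 1000000011100
→ | → 1101000111100 = 6716
3198 = 0110001111110
→ & → 0100000111100 = 2108
5356 = 1010011101100
→ ^ → 1110011010000 = 7376

7376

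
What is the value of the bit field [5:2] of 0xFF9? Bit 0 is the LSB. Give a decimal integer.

v = 111111111001
Shift right by 2: 1111111110
Mask low 4 bits: 1110 = 14

14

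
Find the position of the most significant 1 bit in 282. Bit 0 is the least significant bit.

282 = 100011010
The topmost 1 is at position 8 (since 2^8 = 256 ≤ 282 < 512).

8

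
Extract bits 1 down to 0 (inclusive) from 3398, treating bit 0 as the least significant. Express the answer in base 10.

2

v = 110101000110
Shift right by 0: 110101000110
Mask low 2 bits: 10 = 2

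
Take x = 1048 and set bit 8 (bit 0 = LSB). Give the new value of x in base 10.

1304

x = 010000011000
bit 8 is currently 0; set it via x | (1 << 8) = x | 256
→ 010100011000 = 1304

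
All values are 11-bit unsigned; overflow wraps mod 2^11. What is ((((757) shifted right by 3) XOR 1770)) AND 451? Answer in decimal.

128

757 = 01011110101
→ shifted right by 3 → 00001011110 = 94
1770 = 11011101010
→ XOR → 11010110100 = 1716
451 = 00111000011
→ AND → 00010000000 = 128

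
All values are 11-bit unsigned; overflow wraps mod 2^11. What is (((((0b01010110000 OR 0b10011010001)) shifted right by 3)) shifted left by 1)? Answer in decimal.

0b01010110000 = 01010110000
0b10011010001 = 10011010001
→ OR → 11011110001 = 1777
→ shifted right by 3 → 00011011110 = 222
→ shifted left by 1 (mod 2^11) → 00110111100 = 444

444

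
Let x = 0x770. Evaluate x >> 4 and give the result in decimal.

119

0x770 = 11101110000
shift right by 4 → 00001110111 = 119
(equivalently, floor(1904 / 16))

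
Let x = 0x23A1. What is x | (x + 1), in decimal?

x = 10001110100001 = 9121
x + 1 = 10001110100010
OR    = 10001110100011 = 9123
(x | (x + 1) sets the lowest cleared bit.)

9123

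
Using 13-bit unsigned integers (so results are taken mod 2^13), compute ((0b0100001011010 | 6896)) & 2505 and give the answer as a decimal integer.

0b0100001011010 = 0100001011010
6896 = 1101011110000
→ | → 1101011111010 = 6906
2505 = 0100111001001
→ & → 0100011001000 = 2248

2248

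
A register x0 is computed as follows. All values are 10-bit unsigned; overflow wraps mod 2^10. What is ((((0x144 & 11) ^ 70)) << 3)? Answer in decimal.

0x144 = 0101000100
11 = 0000001011
→ & → 0000000000 = 0
70 = 0001000110
→ ^ → 0001000110 = 70
→ << 3 (mod 2^10) → 1000110000 = 560

560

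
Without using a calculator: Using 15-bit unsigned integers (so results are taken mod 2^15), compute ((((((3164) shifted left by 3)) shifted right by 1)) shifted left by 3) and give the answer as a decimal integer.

2944

3164 = 000110001011100
→ shifted left by 3 (mod 2^15) → 110001011100000 = 25312
→ shifted right by 1 → 011000101110000 = 12656
→ shifted left by 3 (mod 2^15) → 000101110000000 = 2944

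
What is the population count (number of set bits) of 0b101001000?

n = 101001000
Count the 1s: 1 + 1 + 1 = 3

3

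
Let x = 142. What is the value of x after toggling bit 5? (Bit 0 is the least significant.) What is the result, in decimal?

x = 10001110
bit 5 is currently 0; toggle it via x ^ (1 << 5) = x ^ 32
→ 10101110 = 174

174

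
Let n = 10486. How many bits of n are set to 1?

8

10486 = 10100011110110
Count the 1s: 1 + 1 + 1 + 1 + 1 + 1 + 1 + 1 = 8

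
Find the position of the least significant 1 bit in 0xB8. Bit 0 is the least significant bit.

0xB8 = 10111000
Trailing zeros: 3, so the lowest set bit is bit 3 (value 8).

3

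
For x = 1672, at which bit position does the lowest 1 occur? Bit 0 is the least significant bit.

3

1672 = 11010001000
Trailing zeros: 3, so the lowest set bit is bit 3 (value 8).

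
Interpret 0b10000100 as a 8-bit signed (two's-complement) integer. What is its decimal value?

pattern = 10000100 (MSB is 1 ⇒ negative)
Invert: 01111011, add 1 → 01111100 = 124, so the value is -124.
(Equivalently: 132 - 2^8 = 132 - 256 = -124.)

-124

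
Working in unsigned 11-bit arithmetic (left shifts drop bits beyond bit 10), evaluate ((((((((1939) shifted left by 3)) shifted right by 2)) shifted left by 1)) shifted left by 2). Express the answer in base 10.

304

1939 = 11110010011
→ shifted left by 3 (mod 2^11) → 10010011000 = 1176
→ shifted right by 2 → 00100100110 = 294
→ shifted left by 1 (mod 2^11) → 01001001100 = 588
→ shifted left by 2 (mod 2^11) → 00100110000 = 304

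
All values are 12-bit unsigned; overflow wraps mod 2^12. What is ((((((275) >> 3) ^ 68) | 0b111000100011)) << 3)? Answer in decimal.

824

275 = 000100010011
→ >> 3 → 000000100010 = 34
68 = 000001000100
→ ^ → 000001100110 = 102
0b111000100011 = 111000100011
→ | → 111001100111 = 3687
→ << 3 (mod 2^12) → 001100111000 = 824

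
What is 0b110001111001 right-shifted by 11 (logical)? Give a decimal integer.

1

x = 110001111001
shift right by 11 → 000000000001 = 1
(equivalently, floor(3193 / 2048))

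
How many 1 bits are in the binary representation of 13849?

13849 = 11011000011001
Count the 1s: 1 + 1 + 1 + 1 + 1 + 1 + 1 = 7

7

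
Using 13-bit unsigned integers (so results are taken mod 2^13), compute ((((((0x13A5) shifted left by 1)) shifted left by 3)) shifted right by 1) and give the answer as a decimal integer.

0x13A5 = 1001110100101
→ shifted left by 1 (mod 2^13) → 0011101001010 = 1866
→ shifted left by 3 (mod 2^13) → 1101001010000 = 6736
→ shifted right by 1 → 0110100101000 = 3368

3368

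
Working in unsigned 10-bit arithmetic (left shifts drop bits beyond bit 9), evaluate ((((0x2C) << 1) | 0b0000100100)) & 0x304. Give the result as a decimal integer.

0x2C = 0000101100
→ << 1 (mod 2^10) → 0001011000 = 88
0b0000100100 = 0000100100
→ | → 0001111100 = 124
0x304 = 1100000100
→ & → 0000000100 = 4

4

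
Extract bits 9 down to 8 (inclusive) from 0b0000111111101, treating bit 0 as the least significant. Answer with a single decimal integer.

1

v = 0000111111101
Shift right by 8: 00001
Mask low 2 bits: 01 = 1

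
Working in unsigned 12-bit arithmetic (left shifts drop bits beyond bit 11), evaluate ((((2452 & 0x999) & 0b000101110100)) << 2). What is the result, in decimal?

2452 = 100110010100
0x999 = 100110011001
→ & → 100110010000 = 2448
0b000101110100 = 000101110100
→ & → 000100010000 = 272
→ << 2 (mod 2^12) → 010001000000 = 1088

1088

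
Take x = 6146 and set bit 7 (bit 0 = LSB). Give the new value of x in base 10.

6274

x = 1100000000010
bit 7 is currently 0; set it via x | (1 << 7) = x | 128
→ 1100010000010 = 6274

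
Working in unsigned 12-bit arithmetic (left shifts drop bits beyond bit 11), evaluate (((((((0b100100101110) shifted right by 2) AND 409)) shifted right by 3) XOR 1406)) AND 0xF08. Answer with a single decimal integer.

0b100100101110 = 100100101110
→ shifted right by 2 → 001001001011 = 587
409 = 000110011001
→ AND → 000000001001 = 9
→ shifted right by 3 → 000000000001 = 1
1406 = 010101111110
→ XOR → 010101111111 = 1407
0xF08 = 111100001000
→ AND → 010100001000 = 1288

1288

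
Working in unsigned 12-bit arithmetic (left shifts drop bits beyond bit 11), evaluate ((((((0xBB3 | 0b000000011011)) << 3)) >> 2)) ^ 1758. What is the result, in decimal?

0xBB3 = 101110110011
0b000000011011 = 000000011011
→ | → 101110111011 = 3003
→ << 3 (mod 2^12) → 110111011000 = 3544
→ >> 2 → 001101110110 = 886
1758 = 011011011110
→ ^ → 010110101000 = 1448

1448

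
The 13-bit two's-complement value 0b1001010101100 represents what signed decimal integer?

-3412

pattern = 1001010101100 (MSB is 1 ⇒ negative)
Invert: 0110101010011, add 1 → 0110101010100 = 3412, so the value is -3412.
(Equivalently: 4780 - 2^13 = 4780 - 8192 = -3412.)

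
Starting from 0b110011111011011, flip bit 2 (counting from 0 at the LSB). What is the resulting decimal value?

26591

x = 110011111011011
bit 2 is currently 0; toggle it via x ^ (1 << 2) = x ^ 4
→ 110011111011111 = 26591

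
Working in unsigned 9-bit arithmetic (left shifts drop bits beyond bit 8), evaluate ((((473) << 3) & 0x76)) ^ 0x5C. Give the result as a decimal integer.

473 = 111011001
→ << 3 (mod 2^9) → 011001000 = 200
0x76 = 001110110
→ & → 001000000 = 64
0x5C = 001011100
→ ^ → 000011100 = 28

28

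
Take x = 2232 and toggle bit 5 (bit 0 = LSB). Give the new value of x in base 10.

x = 0100010111000
bit 5 is currently 1; toggle it via x ^ (1 << 5) = x ^ 32
→ 0100010011000 = 2200

2200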